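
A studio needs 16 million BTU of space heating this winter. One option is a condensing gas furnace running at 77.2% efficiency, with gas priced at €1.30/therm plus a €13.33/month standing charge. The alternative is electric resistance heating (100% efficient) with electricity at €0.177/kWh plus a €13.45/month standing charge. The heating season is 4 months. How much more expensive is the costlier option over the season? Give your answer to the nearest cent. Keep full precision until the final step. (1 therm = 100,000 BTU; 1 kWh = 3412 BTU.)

€561.06

Heat load = 16 × 10⁶ BTU = 16,000,000 BTU
Gas: input = 16,000,000 / 0.772 = 20,725,389 BTU = 207.3 therm → 207.3 × €1.30 = €269.43; + 4 × €13.33 standing = €322.75
Electric: 16,000,000 BTU / 3412 = 4,689 kWh → × €0.177 = €830.01; + 4 × €13.45 standing = €883.81
Difference = |€322.75 − €883.81| = €561.06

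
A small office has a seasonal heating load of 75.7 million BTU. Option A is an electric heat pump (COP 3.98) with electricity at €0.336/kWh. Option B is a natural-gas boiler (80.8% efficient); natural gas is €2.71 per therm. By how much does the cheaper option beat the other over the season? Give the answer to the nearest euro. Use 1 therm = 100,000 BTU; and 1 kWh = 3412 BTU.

Heat load = 75.7 × 10⁶ BTU = 75,700,000 BTU
Gas: input = 75,700,000 / 0.808 = 93,688,119 BTU = 936.9 therm → 936.9 × €2.71 = €2,538.95
Heat pump: 75,700,000 BTU / 3412 = 22,190 kWh heat; / 3.98 = 5,574 kWh in → × €0.336 = €1,873.02
Difference = |€2,538.95 − €1,873.02| = €665.93 ≈ €666

€666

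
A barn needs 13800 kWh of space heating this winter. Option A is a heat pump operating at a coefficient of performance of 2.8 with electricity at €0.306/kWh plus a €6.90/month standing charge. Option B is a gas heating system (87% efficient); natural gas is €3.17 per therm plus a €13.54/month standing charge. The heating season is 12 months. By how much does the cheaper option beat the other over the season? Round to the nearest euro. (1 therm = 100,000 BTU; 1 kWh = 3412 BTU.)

Heat load = 13800 kWh × 3412 = 47,085,600 BTU
Gas: input = 47,085,600 / 0.87 = 54,121,379 BTU = 541.2 therm → 541.2 × €3.17 = €1,715.65; + 12 × €13.54 standing = €1,878.13
Heat pump: 47,085,600 BTU / 3412 = 13,800 kWh heat; / 2.8 = 4,929 kWh in → × €0.306 = €1,508.14; + 12 × €6.90 standing = €1,590.94
Difference = |€1,878.13 − €1,590.94| = €287.18 ≈ €287

€287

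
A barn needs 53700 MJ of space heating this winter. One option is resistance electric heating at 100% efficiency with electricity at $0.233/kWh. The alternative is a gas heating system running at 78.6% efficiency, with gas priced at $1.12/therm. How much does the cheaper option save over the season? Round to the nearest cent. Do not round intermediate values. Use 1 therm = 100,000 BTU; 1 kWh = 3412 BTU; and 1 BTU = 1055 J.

$2750.61

Heat load = 53700 MJ = 53,700,000,000 J / 1055 = 50,900,474 BTU
Gas: input = 50,900,474 / 0.786 = 64,758,873 BTU = 647.6 therm → 647.6 × $1.12 = $725.30
Electric: 50,900,474 BTU / 3412 = 14,920 kWh → × $0.233 = $3,475.91
Difference = |$725.30 − $3,475.91| = $2,750.61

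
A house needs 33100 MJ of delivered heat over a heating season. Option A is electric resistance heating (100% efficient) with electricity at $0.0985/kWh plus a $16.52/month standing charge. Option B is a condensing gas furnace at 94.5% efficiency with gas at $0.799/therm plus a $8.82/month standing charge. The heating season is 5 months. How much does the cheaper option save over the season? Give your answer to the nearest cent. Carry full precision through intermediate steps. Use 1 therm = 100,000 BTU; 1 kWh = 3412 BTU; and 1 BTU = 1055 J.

Heat load = 33100 MJ = 33,100,000,000 J / 1055 = 31,374,408 BTU
Gas: input = 31,374,408 / 0.945 = 33,200,431 BTU = 332 therm → 332 × $0.799 = $265.27; + 5 × $8.82 standing = $309.37
Electric: 31,374,408 BTU / 3412 = 9,195 kWh → × $0.0985 = $905.74; + 5 × $16.52 standing = $988.34
Difference = |$309.37 − $988.34| = $678.97

$678.97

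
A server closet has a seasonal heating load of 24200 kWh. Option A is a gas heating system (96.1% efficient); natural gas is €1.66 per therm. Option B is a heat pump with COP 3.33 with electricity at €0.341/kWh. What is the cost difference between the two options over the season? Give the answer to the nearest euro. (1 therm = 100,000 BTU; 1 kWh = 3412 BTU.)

€1052

Heat load = 24200 kWh × 3412 = 82,570,400 BTU
Gas: input = 82,570,400 / 0.961 = 85,921,332 BTU = 859.2 therm → 859.2 × €1.66 = €1,426.29
Heat pump: 82,570,400 BTU / 3412 = 24,200 kWh heat; / 3.33 = 7,267 kWh in → × €0.341 = €2,478.14
Difference = |€1,426.29 − €2,478.14| = €1,051.84 ≈ €1052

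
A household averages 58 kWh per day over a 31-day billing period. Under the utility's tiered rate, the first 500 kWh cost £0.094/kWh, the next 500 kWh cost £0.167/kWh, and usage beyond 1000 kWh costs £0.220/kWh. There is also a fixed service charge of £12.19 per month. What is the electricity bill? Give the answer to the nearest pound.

£318

Usage = 58 kWh/day × 31 days = 1798 kWh
First 500 kWh × £0.094 = £47.00
Next 500 kWh × £0.167 = £83.50
Remaining 798 kWh × £0.220 = £175.56
Energy charge = £306.06; + service £12.19 = £318.25 ≈ £318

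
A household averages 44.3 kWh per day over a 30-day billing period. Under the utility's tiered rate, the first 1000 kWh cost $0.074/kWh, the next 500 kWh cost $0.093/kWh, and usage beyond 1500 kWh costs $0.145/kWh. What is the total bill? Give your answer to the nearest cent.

$104.60

Usage = 44.3 kWh/day × 30 days = 1329 kWh
First 1000 kWh × $0.074 = $74.00
Next 329 kWh × $0.093 = $30.60
Remaining tier: 0 kWh (not reached)
Total = $104.60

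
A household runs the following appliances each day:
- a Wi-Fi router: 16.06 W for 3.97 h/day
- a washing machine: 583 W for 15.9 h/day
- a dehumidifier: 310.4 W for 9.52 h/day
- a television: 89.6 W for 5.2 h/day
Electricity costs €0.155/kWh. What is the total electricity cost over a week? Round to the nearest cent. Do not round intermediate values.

€13.84

Wi-Fi router: 16.06 W × 3.97 h × 7 d = 446 Wh = 0.4463 kWh
washing machine: 583 W × 15.9 h × 7 d = 64,888 Wh = 64.89 kWh
dehumidifier: 310.4 W × 9.52 h × 7 d = 20,685 Wh = 20.69 kWh
television: 89.6 W × 5.2 h × 7 d = 3,261 Wh = 3.261 kWh
Total energy = 0.4463 + 64.89 + 20.69 + 3.261 = 89.28 kWh
Cost = 89.28 kWh × €0.155 = €13.84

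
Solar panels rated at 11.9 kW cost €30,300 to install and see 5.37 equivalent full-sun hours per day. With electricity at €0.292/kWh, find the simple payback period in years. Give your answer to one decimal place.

Daily generation = 11.9 kW × 5.37 h = 63.9 kWh
Annual generation = 63.9 × 365 = 23325 kWh
Annual savings = 23325 × €0.292 = €6,810.78
Payback = €30,300 / €6,810.78 = 4.45 years

4.4 years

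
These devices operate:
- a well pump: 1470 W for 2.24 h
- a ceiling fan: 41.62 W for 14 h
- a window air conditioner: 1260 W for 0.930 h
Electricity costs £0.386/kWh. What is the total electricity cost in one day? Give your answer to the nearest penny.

well pump: 1470 W × 2.24 h = 3,293 Wh = 3.293 kWh
ceiling fan: 41.62 W × 14 h = 583 Wh = 0.5827 kWh
window air conditioner: 1260 W × 0.930 h = 1,172 Wh = 1.172 kWh
Total energy = 3.293 + 0.5827 + 1.172 = 5.047 kWh
Cost = 5.047 kWh × £0.386 = £1.95

£1.95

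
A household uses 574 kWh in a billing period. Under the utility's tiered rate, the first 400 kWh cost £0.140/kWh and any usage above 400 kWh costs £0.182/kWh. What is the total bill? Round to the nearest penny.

£87.67

First 400 kWh × £0.140 = £56.00
Remaining 174 kWh × £0.182 = £31.67
Total = £87.67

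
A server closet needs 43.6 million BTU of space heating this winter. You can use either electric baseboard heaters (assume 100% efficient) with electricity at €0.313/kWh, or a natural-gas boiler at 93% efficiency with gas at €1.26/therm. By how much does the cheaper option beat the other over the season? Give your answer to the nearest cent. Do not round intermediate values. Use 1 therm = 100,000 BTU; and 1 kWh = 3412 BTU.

Heat load = 43.6 × 10⁶ BTU = 43,600,000 BTU
Gas: input = 43,600,000 / 0.93 = 46,881,720 BTU = 468.8 therm → 468.8 × €1.26 = €590.71
Electric: 43,600,000 BTU / 3412 = 12,780 kWh → × €0.313 = €3,999.65
Difference = |€590.71 − €3,999.65| = €3,408.94

€3408.94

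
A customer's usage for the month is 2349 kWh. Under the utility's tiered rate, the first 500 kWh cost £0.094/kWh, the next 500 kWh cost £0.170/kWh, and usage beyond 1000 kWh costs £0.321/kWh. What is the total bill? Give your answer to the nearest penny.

First 500 kWh × £0.094 = £47.00
Next 500 kWh × £0.170 = £85.00
Remaining 1349 kWh × £0.321 = £433.03
Total = £565.03

£565.03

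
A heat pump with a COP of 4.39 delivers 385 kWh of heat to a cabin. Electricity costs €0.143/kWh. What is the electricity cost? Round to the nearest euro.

€13

Electrical input = 385 kWh / 4.39 = 87.7 kWh
Cost = 87.7 × €0.143/kWh = €12.54 ≈ €13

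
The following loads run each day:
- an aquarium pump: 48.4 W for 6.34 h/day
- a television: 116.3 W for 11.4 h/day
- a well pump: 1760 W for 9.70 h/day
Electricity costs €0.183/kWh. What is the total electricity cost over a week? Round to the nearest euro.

aquarium pump: 48.4 W × 6.34 h × 7 d = 2,148 Wh = 2.148 kWh
television: 116.3 W × 11.4 h × 7 d = 9,281 Wh = 9.281 kWh
well pump: 1760 W × 9.70 h × 7 d = 119,504 Wh = 119.5 kWh
Total energy = 2.148 + 9.281 + 119.5 = 130.9 kWh
Cost = 130.9 kWh × €0.183 = €23.96 ≈ €24

€24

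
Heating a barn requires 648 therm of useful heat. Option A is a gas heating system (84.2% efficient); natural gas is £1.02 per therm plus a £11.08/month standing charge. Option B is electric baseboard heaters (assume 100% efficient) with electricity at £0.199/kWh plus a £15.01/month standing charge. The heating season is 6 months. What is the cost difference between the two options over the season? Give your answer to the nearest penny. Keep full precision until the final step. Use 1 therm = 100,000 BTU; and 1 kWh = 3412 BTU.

£3017.96

Heat load = 648 therm × 100,000 = 64,800,000 BTU
Gas: input = 64,800,000 / 0.842 = 76,959,620 BTU = 769.6 therm → 769.6 × £1.02 = £784.99; + 6 × £11.08 standing = £851.47
Electric: 64,800,000 BTU / 3412 = 18,990 kWh → × £0.199 = £3,779.37; + 6 × £15.01 standing = £3,869.43
Difference = |£851.47 − £3,869.43| = £3,017.96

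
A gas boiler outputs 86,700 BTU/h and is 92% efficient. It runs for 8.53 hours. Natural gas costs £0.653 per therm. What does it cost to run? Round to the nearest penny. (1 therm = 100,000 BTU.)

Heat delivered = 86,700 BTU/h × 8.53 h = 739,551 BTU
Gas input = 739,551 / 0.92 = 803,860 BTU
= 803,860 / 100,000 = 8.039 therm
Cost = 8.039 × £0.653/therm = £5.25

£5.25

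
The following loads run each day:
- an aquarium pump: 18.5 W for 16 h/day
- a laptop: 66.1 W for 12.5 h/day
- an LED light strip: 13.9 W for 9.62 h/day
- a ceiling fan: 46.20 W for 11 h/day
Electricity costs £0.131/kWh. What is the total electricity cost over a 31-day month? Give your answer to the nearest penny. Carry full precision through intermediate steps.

£7.16

aquarium pump: 18.5 W × 16 h × 31 d = 9,176 Wh = 9.176 kWh
laptop: 66.1 W × 12.5 h × 31 d = 25,614 Wh = 25.61 kWh
LED light strip: 13.9 W × 9.62 h × 31 d = 4,145 Wh = 4.145 kWh
ceiling fan: 46.20 W × 11 h × 31 d = 15,754 Wh = 15.75 kWh
Total energy = 9.176 + 25.61 + 4.145 + 15.75 = 54.69 kWh
Cost = 54.69 kWh × £0.131 = £7.16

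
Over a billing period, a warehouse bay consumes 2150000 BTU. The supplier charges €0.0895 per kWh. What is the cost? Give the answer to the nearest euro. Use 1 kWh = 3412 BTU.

2150000 BTU × (0.00029308 kWh/BTU) = 630.1 kWh
Cost = 630.1 kWh × €0.0895/kWh = €56.40 ≈ €56

€56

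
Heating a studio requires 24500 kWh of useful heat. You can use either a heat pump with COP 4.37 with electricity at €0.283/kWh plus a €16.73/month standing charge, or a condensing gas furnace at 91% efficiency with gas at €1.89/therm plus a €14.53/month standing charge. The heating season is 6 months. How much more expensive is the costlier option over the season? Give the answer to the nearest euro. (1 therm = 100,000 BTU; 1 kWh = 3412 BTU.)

€136

Heat load = 24500 kWh × 3412 = 83,594,000 BTU
Gas: input = 83,594,000 / 0.91 = 91,861,538 BTU = 918.6 therm → 918.6 × €1.89 = €1,736.18; + 6 × €14.53 standing = €1,823.36
Heat pump: 83,594,000 BTU / 3412 = 24,500 kWh heat; / 4.37 = 5,606 kWh in → × €0.283 = €1,586.61; + 6 × €16.73 standing = €1,686.99
Difference = |€1,823.36 − €1,686.99| = €136.37 ≈ €136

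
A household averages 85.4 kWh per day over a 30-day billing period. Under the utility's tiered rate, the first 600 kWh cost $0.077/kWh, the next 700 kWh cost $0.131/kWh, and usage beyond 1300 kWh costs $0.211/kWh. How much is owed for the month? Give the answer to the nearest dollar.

$404

Usage = 85.4 kWh/day × 30 days = 2562 kWh
First 600 kWh × $0.077 = $46.20
Next 700 kWh × $0.131 = $91.70
Remaining 1262 kWh × $0.211 = $266.28
Total = $404.18 ≈ $404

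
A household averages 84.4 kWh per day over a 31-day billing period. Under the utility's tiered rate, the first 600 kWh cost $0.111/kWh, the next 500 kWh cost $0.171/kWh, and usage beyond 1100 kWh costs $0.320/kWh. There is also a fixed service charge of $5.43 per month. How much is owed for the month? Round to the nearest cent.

$642.78

Usage = 84.4 kWh/day × 31 days = 2616.4 kWh
First 600 kWh × $0.111 = $66.60
Next 500 kWh × $0.171 = $85.50
Remaining 1516.4 kWh × $0.320 = $485.25
Energy charge = $637.35; + service $5.43 = $642.78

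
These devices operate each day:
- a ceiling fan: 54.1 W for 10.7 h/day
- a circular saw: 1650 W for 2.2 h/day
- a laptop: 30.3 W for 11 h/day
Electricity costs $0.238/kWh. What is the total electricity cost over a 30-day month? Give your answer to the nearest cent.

ceiling fan: 54.1 W × 10.7 h × 30 d = 17,366 Wh = 17.37 kWh
circular saw: 1650 W × 2.2 h × 30 d = 108,900 Wh = 108.9 kWh
laptop: 30.3 W × 11 h × 30 d = 9,999 Wh = 9.999 kWh
Total energy = 17.37 + 108.9 + 9.999 = 136.3 kWh
Cost = 136.3 kWh × $0.238 = $32.43

$32.43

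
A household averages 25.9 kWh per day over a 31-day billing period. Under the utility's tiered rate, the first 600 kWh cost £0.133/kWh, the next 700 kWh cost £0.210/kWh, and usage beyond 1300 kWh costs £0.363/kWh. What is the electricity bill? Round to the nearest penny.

Usage = 25.9 kWh/day × 31 days = 802.9 kWh
First 600 kWh × £0.133 = £79.80
Next 202.9 kWh × £0.210 = £42.61
Remaining tier: 0 kWh (not reached)
Total = £122.41

£122.41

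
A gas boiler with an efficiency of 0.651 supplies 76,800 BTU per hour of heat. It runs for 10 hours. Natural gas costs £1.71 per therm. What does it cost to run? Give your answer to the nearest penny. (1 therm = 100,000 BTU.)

Heat delivered = 76,800 BTU/h × 10 h = 768,000 BTU
Gas input = 768,000 / 0.651 = 1,179,724 BTU
= 1,179,724 / 100,000 = 11.8 therm
Cost = 11.8 × £1.71/therm = £20.17

£20.17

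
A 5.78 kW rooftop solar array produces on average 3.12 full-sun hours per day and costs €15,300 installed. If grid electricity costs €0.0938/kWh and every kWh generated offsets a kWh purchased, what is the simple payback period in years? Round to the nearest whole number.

25 years

Daily generation = 5.78 kW × 3.12 h = 18.03 kWh
Annual generation = 18.03 × 365 = 6582.3 kWh
Annual savings = 6582.3 × €0.0938 = €617.42
Payback = €15,300 / €617.42 = 24.8 years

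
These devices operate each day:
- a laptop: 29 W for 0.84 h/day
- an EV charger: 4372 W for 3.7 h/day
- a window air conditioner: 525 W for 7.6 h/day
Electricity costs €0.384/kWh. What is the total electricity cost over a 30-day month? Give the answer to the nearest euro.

€233

laptop: 29 W × 0.84 h × 30 d = 731 Wh = 0.7308 kWh
EV charger: 4372 W × 3.7 h × 30 d = 485,292 Wh = 485.3 kWh
window air conditioner: 525 W × 7.6 h × 30 d = 119,700 Wh = 119.7 kWh
Total energy = 0.7308 + 485.3 + 119.7 = 605.7 kWh
Cost = 605.7 kWh × €0.384 = €232.60 ≈ €233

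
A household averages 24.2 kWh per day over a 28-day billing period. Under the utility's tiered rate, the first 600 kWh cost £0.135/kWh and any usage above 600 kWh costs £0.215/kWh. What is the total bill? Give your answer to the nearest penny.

£97.68

Usage = 24.2 kWh/day × 28 days = 677.6 kWh
First 600 kWh × £0.135 = £81.00
Remaining 77.6 kWh × £0.215 = £16.68
Total = £97.68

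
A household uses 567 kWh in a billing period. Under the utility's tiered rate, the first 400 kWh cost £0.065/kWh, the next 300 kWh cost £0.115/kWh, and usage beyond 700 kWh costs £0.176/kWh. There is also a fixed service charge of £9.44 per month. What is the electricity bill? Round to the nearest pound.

£55

First 400 kWh × £0.065 = £26.00
Next 167 kWh × £0.115 = £19.21
Remaining tier: 0 kWh (not reached)
Energy charge = £45.20; + service £9.44 = £54.64 ≈ £55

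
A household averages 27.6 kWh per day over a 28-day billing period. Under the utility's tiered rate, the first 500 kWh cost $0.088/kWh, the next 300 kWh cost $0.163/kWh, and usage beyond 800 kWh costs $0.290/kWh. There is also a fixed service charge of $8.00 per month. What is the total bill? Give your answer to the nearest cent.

Usage = 27.6 kWh/day × 28 days = 772.8 kWh
First 500 kWh × $0.088 = $44.00
Next 272.8 kWh × $0.163 = $44.47
Remaining tier: 0 kWh (not reached)
Energy charge = $88.47; + service $8.00 = $96.47

$96.47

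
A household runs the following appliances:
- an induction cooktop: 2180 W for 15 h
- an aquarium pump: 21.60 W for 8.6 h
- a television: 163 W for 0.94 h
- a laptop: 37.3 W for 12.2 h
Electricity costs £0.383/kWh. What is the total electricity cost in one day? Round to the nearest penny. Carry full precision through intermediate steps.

£12.83

induction cooktop: 2180 W × 15 h = 32,700 Wh = 32.7 kWh
aquarium pump: 21.60 W × 8.6 h = 186 Wh = 0.1858 kWh
television: 163 W × 0.94 h = 153 Wh = 0.1532 kWh
laptop: 37.3 W × 12.2 h = 455 Wh = 0.4551 kWh
Total energy = 32.7 + 0.1858 + 0.1532 + 0.4551 = 33.49 kWh
Cost = 33.49 kWh × £0.383 = £12.83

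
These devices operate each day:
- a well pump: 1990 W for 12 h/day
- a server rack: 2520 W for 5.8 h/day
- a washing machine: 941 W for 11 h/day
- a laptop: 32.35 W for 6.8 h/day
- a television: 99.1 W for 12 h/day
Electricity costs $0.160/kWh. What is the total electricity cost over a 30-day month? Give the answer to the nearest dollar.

well pump: 1990 W × 12 h × 30 d = 716,400 Wh = 716.4 kWh
server rack: 2520 W × 5.8 h × 30 d = 438,480 Wh = 438.5 kWh
washing machine: 941 W × 11 h × 30 d = 310,530 Wh = 310.5 kWh
laptop: 32.35 W × 6.8 h × 30 d = 6,599 Wh = 6.599 kWh
television: 99.1 W × 12 h × 30 d = 35,676 Wh = 35.68 kWh
Total energy = 716.4 + 438.5 + 310.5 + 6.599 + 35.68 = 1,508 kWh
Cost = 1,508 kWh × $0.160 = $241.23 ≈ $241

$241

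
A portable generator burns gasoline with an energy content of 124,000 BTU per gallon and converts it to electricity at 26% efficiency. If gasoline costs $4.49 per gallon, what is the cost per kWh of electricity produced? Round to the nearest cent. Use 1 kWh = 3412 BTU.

$0.48

Electrical output per gallon = 124,000 BTU × 0.26 / 3412 BTU/kWh = 9.449 kWh
Cost per kWh = $4.49 / 9.449 kWh = $0.475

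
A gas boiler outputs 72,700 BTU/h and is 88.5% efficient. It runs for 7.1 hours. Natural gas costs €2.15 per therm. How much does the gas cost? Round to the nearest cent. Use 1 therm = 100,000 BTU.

€12.54

Heat delivered = 72,700 BTU/h × 7.1 h = 516,170 BTU
Gas input = 516,170 / 0.885 = 583,243 BTU
= 583,243 / 100,000 = 5.832 therm
Cost = 5.832 × €2.15/therm = €12.54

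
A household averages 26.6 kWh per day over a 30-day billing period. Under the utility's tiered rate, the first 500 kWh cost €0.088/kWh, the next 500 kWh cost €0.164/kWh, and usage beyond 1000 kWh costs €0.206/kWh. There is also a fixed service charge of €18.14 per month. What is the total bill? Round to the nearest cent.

Usage = 26.6 kWh/day × 30 days = 798 kWh
First 500 kWh × €0.088 = €44.00
Next 298 kWh × €0.164 = €48.87
Remaining tier: 0 kWh (not reached)
Energy charge = €92.87; + service €18.14 = €111.01

€111.01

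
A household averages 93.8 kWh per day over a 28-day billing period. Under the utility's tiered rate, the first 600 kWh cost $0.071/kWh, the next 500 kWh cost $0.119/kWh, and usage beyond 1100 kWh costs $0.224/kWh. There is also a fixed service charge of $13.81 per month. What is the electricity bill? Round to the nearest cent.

$457.82

Usage = 93.8 kWh/day × 28 days = 2626.4 kWh
First 600 kWh × $0.071 = $42.60
Next 500 kWh × $0.119 = $59.50
Remaining 1526.4 kWh × $0.224 = $341.91
Energy charge = $444.01; + service $13.81 = $457.82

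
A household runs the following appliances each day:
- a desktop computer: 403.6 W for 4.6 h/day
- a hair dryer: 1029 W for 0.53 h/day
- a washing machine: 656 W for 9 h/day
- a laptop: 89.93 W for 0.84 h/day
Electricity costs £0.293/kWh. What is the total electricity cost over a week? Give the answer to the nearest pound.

£17

desktop computer: 403.6 W × 4.6 h × 7 d = 12,996 Wh = 13 kWh
hair dryer: 1029 W × 0.53 h × 7 d = 3,818 Wh = 3.818 kWh
washing machine: 656 W × 9 h × 7 d = 41,328 Wh = 41.33 kWh
laptop: 89.93 W × 0.84 h × 7 d = 529 Wh = 0.5288 kWh
Total energy = 13 + 3.818 + 41.33 + 0.5288 = 58.67 kWh
Cost = 58.67 kWh × £0.293 = £17.19 ≈ £17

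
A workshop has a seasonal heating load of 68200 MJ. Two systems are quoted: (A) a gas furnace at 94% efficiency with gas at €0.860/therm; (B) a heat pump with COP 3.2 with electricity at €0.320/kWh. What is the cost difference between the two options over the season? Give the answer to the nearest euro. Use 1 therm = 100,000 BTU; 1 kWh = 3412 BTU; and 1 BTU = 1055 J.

Heat load = 68200 MJ = 68,200,000,000 J / 1055 = 64,644,550 BTU
Gas: input = 64,644,550 / 0.94 = 68,770,798 BTU = 687.7 therm → 687.7 × €0.860 = €591.43
Heat pump: 64,644,550 BTU / 3412 = 18,950 kWh heat; / 3.2 = 5,921 kWh in → × €0.320 = €1,894.62
Difference = |€591.43 − €1,894.62| = €1,303.19 ≈ €1303

€1303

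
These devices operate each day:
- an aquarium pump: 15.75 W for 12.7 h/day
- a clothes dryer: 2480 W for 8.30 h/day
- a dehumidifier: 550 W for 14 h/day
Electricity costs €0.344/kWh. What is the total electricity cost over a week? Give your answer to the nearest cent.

€68.59

aquarium pump: 15.75 W × 12.7 h × 7 d = 1,400 Wh = 1.4 kWh
clothes dryer: 2480 W × 8.30 h × 7 d = 144,088 Wh = 144.1 kWh
dehumidifier: 550 W × 14 h × 7 d = 53,900 Wh = 53.9 kWh
Total energy = 1.4 + 144.1 + 53.9 = 199.4 kWh
Cost = 199.4 kWh × €0.344 = €68.59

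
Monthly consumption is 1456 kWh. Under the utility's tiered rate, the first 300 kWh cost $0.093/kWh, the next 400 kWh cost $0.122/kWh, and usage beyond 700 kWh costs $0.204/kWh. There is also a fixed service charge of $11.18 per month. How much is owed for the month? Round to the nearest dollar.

First 300 kWh × $0.093 = $27.90
Next 400 kWh × $0.122 = $48.80
Remaining 756 kWh × $0.204 = $154.22
Energy charge = $230.92; + service $11.18 = $242.10 ≈ $242

$242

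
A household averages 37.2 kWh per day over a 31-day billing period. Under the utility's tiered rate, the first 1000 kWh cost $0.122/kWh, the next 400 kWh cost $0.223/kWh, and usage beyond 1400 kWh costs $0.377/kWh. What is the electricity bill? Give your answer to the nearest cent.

Usage = 37.2 kWh/day × 31 days = 1153.2 kWh
First 1000 kWh × $0.122 = $122.00
Next 153.2 kWh × $0.223 = $34.16
Remaining tier: 0 kWh (not reached)
Total = $156.16

$156.16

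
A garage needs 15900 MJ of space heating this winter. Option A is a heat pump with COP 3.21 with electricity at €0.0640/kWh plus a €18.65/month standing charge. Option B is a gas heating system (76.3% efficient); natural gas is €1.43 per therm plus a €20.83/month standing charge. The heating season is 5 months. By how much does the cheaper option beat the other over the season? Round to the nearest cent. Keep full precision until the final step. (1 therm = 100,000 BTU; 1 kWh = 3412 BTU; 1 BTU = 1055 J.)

Heat load = 15900 MJ = 15,900,000,000 J / 1055 = 15,071,090 BTU
Gas: input = 15,071,090 / 0.763 = 19,752,412 BTU = 197.5 therm → 197.5 × €1.43 = €282.46; + 5 × €20.83 standing = €386.61
Heat pump: 15,071,090 BTU / 3412 = 4,417 kWh heat; / 3.21 = 1,376 kWh in → × €0.0640 = €88.07; + 5 × €18.65 standing = €181.32
Difference = |€386.61 − €181.32| = €205.29

€205.29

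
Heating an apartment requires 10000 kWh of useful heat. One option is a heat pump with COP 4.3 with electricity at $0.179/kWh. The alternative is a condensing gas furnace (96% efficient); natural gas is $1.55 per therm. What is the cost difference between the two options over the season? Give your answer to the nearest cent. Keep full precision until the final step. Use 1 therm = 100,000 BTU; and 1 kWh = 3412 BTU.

$134.62

Heat load = 10000 kWh × 3412 = 34,120,000 BTU
Gas: input = 34,120,000 / 0.96 = 35,541,667 BTU = 355.4 therm → 355.4 × $1.55 = $550.90
Heat pump: 34,120,000 BTU / 3412 = 10,000 kWh heat; / 4.3 = 2,326 kWh in → × $0.179 = $416.28
Difference = |$550.90 − $416.28| = $134.62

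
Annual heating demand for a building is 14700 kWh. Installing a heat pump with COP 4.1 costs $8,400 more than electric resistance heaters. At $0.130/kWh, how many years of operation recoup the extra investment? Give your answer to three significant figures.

Resistance: 14700 kWh × $0.130 = $1,911.00/yr
Heat pump: 14700 / 4.1 = 3585 kWh in → × $0.130 = $466.10/yr
Annual savings = $1,444.90
Payback = $8,400 / $1,444.90 = 5.81 years

5.81 years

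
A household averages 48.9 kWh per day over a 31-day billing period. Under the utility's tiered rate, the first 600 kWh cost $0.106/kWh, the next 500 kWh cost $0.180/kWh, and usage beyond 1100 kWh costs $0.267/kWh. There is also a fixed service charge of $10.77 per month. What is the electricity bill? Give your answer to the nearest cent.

Usage = 48.9 kWh/day × 31 days = 1515.9 kWh
First 600 kWh × $0.106 = $63.60
Next 500 kWh × $0.180 = $90.00
Remaining 415.9 kWh × $0.267 = $111.05
Energy charge = $264.65; + service $10.77 = $275.42

$275.42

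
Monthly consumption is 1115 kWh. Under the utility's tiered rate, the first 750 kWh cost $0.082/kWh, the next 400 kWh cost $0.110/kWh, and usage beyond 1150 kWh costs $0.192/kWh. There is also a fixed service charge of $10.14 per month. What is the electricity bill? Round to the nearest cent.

$111.79

First 750 kWh × $0.082 = $61.50
Next 365 kWh × $0.110 = $40.15
Remaining tier: 0 kWh (not reached)
Energy charge = $101.65; + service $10.14 = $111.79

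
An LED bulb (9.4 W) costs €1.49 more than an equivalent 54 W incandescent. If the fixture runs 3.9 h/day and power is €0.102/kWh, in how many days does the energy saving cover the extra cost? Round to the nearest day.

84 days

Power saved = 54 − 9.4 = 44.6 W
Daily energy saved = 44.6 W × 3.9 h = 173.9 Wh = 0.17394 kWh
Daily savings = 0.17394 × €0.102 = €0.0177
Payback = €1.49 / €0.0177 per day = 83.98 days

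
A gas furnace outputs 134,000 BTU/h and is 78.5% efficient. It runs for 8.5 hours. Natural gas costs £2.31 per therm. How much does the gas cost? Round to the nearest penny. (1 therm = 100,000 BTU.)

£33.52

Heat delivered = 134,000 BTU/h × 8.5 h = 1,139,000 BTU
Gas input = 1,139,000 / 0.785 = 1,450,955 BTU
= 1,450,955 / 100,000 = 14.51 therm
Cost = 14.51 × £2.31/therm = £33.52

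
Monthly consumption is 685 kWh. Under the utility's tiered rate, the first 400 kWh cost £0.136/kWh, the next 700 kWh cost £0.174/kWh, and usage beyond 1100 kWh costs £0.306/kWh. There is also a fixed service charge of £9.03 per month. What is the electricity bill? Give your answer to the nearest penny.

First 400 kWh × £0.136 = £54.40
Next 285 kWh × £0.174 = £49.59
Remaining tier: 0 kWh (not reached)
Energy charge = £103.99; + service £9.03 = £113.02

£113.02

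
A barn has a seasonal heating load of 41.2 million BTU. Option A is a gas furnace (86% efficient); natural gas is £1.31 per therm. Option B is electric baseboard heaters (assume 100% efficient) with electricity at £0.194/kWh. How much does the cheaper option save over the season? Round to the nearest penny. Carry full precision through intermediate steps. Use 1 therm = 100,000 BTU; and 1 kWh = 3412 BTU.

Heat load = 41.2 × 10⁶ BTU = 41,200,000 BTU
Gas: input = 41,200,000 / 0.86 = 47,906,977 BTU = 479.1 therm → 479.1 × £1.31 = £627.58
Electric: 41,200,000 BTU / 3412 = 12,080 kWh → × £0.194 = £2,342.56
Difference = |£627.58 − £2,342.56| = £1,714.97

£1714.97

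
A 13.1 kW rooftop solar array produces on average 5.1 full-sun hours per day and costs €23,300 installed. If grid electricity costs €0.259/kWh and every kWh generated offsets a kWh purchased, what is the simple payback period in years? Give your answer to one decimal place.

Daily generation = 13.1 kW × 5.1 h = 66.81 kWh
Annual generation = 66.81 × 365 = 24386 kWh
Annual savings = 24386 × €0.259 = €6,315.88
Payback = €23,300 / €6,315.88 = 3.69 years

3.7 years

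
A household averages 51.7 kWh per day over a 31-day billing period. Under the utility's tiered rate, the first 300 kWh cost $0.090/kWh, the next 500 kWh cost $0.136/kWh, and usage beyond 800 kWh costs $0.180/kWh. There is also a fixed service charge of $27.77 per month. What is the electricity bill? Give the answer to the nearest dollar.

$267

Usage = 51.7 kWh/day × 31 days = 1602.7 kWh
First 300 kWh × $0.090 = $27.00
Next 500 kWh × $0.136 = $68.00
Remaining 802.7 kWh × $0.180 = $144.49
Energy charge = $239.49; + service $27.77 = $267.26 ≈ $267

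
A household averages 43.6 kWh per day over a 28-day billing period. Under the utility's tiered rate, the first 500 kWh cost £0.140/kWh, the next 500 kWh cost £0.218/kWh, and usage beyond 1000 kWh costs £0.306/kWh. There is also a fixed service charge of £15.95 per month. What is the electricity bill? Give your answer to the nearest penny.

Usage = 43.6 kWh/day × 28 days = 1220.8 kWh
First 500 kWh × £0.140 = £70.00
Next 500 kWh × £0.218 = £109.00
Remaining 220.8 kWh × £0.306 = £67.56
Energy charge = £246.56; + service £15.95 = £262.51

£262.51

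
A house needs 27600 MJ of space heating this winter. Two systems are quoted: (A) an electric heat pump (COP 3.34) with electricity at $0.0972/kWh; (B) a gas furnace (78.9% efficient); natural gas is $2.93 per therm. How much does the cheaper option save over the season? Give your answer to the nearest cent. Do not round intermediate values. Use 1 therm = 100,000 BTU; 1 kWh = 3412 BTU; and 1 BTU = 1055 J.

Heat load = 27600 MJ = 27,600,000,000 J / 1055 = 26,161,137 BTU
Gas: input = 26,161,137 / 0.789 = 33,157,335 BTU = 331.6 therm → 331.6 × $2.93 = $971.51
Heat pump: 26,161,137 BTU / 3412 = 7,667 kWh heat; / 3.34 = 2,296 kWh in → × $0.0972 = $223.13
Difference = |$971.51 − $223.13| = $748.38

$748.38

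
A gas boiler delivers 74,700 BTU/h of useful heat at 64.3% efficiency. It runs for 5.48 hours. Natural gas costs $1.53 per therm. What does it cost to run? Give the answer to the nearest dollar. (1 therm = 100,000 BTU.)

$10

Heat delivered = 74,700 BTU/h × 5.48 h = 409,356 BTU
Gas input = 409,356 / 0.643 = 636,635 BTU
= 636,635 / 100,000 = 6.366 therm
Cost = 6.366 × $1.53/therm = $9.74 ≈ $10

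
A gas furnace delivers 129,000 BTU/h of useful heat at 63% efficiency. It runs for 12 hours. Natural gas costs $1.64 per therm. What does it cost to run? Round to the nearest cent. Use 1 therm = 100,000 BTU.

$40.30

Heat delivered = 129,000 BTU/h × 12 h = 1,548,000 BTU
Gas input = 1,548,000 / 0.63 = 2,457,143 BTU
= 2,457,143 / 100,000 = 24.57 therm
Cost = 24.57 × $1.64/therm = $40.30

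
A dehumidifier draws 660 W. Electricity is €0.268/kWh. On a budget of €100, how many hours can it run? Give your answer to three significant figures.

Energy budget = €100 / €0.268 per kWh = 373.1 kWh = 373,134 Wh
Runtime = 373,134 Wh / 660 W = 565.4 h

565 h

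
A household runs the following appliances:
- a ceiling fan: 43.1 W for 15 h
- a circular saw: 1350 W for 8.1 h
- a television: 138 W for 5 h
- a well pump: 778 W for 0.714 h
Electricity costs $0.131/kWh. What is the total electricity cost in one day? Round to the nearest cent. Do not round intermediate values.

ceiling fan: 43.1 W × 15 h = 646 Wh = 0.6465 kWh
circular saw: 1350 W × 8.1 h = 10,935 Wh = 10.94 kWh
television: 138 W × 5 h = 690 Wh = 0.69 kWh
well pump: 778 W × 0.714 h = 555 Wh = 0.5555 kWh
Total energy = 0.6465 + 10.94 + 0.69 + 0.5555 = 12.83 kWh
Cost = 12.83 kWh × $0.131 = $1.68

$1.68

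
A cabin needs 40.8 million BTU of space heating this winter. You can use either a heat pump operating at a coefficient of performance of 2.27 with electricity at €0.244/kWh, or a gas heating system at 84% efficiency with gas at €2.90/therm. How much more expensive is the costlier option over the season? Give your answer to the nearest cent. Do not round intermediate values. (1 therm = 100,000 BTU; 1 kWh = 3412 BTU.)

Heat load = 40.8 × 10⁶ BTU = 40,800,000 BTU
Gas: input = 40,800,000 / 0.84 = 48,571,429 BTU = 485.7 therm → 485.7 × €2.90 = €1,408.57
Heat pump: 40,800,000 BTU / 3412 = 11,960 kWh heat; / 2.27 = 5,268 kWh in → × €0.244 = €1,285.33
Difference = |€1,408.57 − €1,285.33| = €123.24

€123.24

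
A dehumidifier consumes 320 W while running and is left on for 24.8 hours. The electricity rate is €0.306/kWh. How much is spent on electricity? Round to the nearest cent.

€2.43

Energy = 320 W × 24.8 h = 7,936 Wh = 7.936 kWh
Cost = 7.936 kWh × €0.306/kWh = €2.43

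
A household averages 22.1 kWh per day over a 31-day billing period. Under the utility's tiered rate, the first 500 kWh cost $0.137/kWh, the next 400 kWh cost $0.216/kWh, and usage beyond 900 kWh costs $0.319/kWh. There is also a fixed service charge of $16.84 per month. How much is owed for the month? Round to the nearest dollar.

$125

Usage = 22.1 kWh/day × 31 days = 685.1 kWh
First 500 kWh × $0.137 = $68.50
Next 185.1 kWh × $0.216 = $39.98
Remaining tier: 0 kWh (not reached)
Energy charge = $108.48; + service $16.84 = $125.32 ≈ $125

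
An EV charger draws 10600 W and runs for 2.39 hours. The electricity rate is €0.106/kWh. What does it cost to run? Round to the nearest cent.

Energy = 10600 W × 2.39 h = 25,334 Wh = 25.33 kWh
Cost = 25.33 kWh × €0.106/kWh = €2.69

€2.69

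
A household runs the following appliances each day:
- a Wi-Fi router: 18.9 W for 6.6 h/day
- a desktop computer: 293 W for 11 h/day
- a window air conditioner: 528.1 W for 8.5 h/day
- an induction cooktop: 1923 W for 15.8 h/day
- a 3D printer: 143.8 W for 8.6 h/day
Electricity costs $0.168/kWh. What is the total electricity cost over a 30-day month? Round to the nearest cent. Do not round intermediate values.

Wi-Fi router: 18.9 W × 6.6 h × 30 d = 3,742 Wh = 3.742 kWh
desktop computer: 293 W × 11 h × 30 d = 96,690 Wh = 96.69 kWh
window air conditioner: 528.1 W × 8.5 h × 30 d = 134,666 Wh = 134.7 kWh
induction cooktop: 1923 W × 15.8 h × 30 d = 911,502 Wh = 911.5 kWh
3D printer: 143.8 W × 8.6 h × 30 d = 37,100 Wh = 37.1 kWh
Total energy = 3.742 + 96.69 + 134.7 + 911.5 + 37.1 = 1,184 kWh
Cost = 1,184 kWh × $0.168 = $198.86

$198.86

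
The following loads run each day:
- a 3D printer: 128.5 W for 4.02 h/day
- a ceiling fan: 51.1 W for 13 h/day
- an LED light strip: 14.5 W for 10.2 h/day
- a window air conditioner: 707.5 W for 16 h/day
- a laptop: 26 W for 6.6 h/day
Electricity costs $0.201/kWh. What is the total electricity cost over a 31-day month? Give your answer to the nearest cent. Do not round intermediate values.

$79.88

3D printer: 128.5 W × 4.02 h × 31 d = 16,014 Wh = 16.01 kWh
ceiling fan: 51.1 W × 13 h × 31 d = 20,593 Wh = 20.59 kWh
LED light strip: 14.5 W × 10.2 h × 31 d = 4,585 Wh = 4.585 kWh
window air conditioner: 707.5 W × 16 h × 31 d = 350,920 Wh = 350.9 kWh
laptop: 26 W × 6.6 h × 31 d = 5,320 Wh = 5.32 kWh
Total energy = 16.01 + 20.59 + 4.585 + 350.9 + 5.32 = 397.4 kWh
Cost = 397.4 kWh × $0.201 = $79.88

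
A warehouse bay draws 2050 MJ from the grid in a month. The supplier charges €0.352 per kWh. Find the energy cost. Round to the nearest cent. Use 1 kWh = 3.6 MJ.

€200.44

2050 MJ × (0.27778 kWh/MJ) = 569.4 kWh
Cost = 569.4 kWh × €0.352/kWh = €200.44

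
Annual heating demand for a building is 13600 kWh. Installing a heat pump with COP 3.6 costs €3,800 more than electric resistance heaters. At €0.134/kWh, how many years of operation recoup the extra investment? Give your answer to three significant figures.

Resistance: 13600 kWh × €0.134 = €1,822.40/yr
Heat pump: 13600 / 3.6 = 3778 kWh in → × €0.134 = €506.22/yr
Annual savings = €1,316.18
Payback = €3,800 / €1,316.18 = 2.89 years

2.89 years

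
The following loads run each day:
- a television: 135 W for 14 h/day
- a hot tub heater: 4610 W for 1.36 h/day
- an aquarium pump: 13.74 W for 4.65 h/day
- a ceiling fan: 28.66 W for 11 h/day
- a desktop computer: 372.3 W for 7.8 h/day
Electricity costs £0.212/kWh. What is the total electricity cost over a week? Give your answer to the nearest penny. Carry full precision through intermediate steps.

television: 135 W × 14 h × 7 d = 13,230 Wh = 13.23 kWh
hot tub heater: 4610 W × 1.36 h × 7 d = 43,887 Wh = 43.89 kWh
aquarium pump: 13.74 W × 4.65 h × 7 d = 447 Wh = 0.4472 kWh
ceiling fan: 28.66 W × 11 h × 7 d = 2,207 Wh = 2.207 kWh
desktop computer: 372.3 W × 7.8 h × 7 d = 20,328 Wh = 20.33 kWh
Total energy = 13.23 + 43.89 + 0.4472 + 2.207 + 20.33 = 80.1 kWh
Cost = 80.1 kWh × £0.212 = £16.98

£16.98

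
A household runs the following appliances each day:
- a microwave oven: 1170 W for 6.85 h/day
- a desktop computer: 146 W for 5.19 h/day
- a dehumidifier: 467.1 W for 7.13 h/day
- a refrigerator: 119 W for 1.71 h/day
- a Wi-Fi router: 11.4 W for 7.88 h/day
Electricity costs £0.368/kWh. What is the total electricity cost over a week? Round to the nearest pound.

£32

microwave oven: 1170 W × 6.85 h × 7 d = 56,102 Wh = 56.1 kWh
desktop computer: 146 W × 5.19 h × 7 d = 5,304 Wh = 5.304 kWh
dehumidifier: 467.1 W × 7.13 h × 7 d = 23,313 Wh = 23.31 kWh
refrigerator: 119 W × 1.71 h × 7 d = 1,424 Wh = 1.424 kWh
Wi-Fi router: 11.4 W × 7.88 h × 7 d = 629 Wh = 0.6288 kWh
Total energy = 56.1 + 5.304 + 23.31 + 1.424 + 0.6288 = 86.77 kWh
Cost = 86.77 kWh × £0.368 = £31.93 ≈ £32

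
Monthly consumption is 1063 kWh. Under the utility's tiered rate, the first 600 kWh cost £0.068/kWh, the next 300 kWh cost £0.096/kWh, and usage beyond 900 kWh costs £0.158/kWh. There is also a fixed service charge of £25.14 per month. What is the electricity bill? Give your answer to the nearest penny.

First 600 kWh × £0.068 = £40.80
Next 300 kWh × £0.096 = £28.80
Remaining 163 kWh × £0.158 = £25.75
Energy charge = £95.35; + service £25.14 = £120.49

£120.49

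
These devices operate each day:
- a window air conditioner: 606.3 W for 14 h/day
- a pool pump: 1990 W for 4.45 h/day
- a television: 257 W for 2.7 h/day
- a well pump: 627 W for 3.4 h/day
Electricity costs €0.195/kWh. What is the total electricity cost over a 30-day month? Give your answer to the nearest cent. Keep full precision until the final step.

€117.99

window air conditioner: 606.3 W × 14 h × 30 d = 254,646 Wh = 254.6 kWh
pool pump: 1990 W × 4.45 h × 30 d = 265,665 Wh = 265.7 kWh
television: 257 W × 2.7 h × 30 d = 20,817 Wh = 20.82 kWh
well pump: 627 W × 3.4 h × 30 d = 63,954 Wh = 63.95 kWh
Total energy = 254.6 + 265.7 + 20.82 + 63.95 = 605.1 kWh
Cost = 605.1 kWh × €0.195 = €117.99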